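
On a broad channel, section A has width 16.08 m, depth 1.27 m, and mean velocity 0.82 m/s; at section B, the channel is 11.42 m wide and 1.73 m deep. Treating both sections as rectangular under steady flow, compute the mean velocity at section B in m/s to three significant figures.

0.848 m/s

Q = A₁V₁ = (16.08×1.27) × 0.82 = 16.75 m³/s
A₂ = 11.42 × 1.73 = 19.76 m²
V₂ = Q/A₂ = 16.75/19.76 = 0.8476 m/s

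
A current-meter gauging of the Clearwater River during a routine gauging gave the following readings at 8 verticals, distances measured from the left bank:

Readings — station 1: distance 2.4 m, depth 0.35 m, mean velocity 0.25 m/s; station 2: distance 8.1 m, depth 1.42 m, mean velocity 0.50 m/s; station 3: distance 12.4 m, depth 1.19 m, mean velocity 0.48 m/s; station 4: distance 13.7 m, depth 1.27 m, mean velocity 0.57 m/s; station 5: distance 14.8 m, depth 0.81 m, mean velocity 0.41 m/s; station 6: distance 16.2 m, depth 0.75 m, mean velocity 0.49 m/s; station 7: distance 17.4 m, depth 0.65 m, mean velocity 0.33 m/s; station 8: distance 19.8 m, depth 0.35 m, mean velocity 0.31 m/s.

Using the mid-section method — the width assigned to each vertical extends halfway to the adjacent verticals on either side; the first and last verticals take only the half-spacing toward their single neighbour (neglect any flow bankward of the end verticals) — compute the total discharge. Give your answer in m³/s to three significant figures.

7.68 m³/s

w_1 = (8.1 − 2.4)/2 = 2.85 m; q_1 = 0.25 × 0.35 × 2.85 = 0.2494 m³/s
w_2 = (12.4 − 2.4)/2 = 5 m; q_2 = 0.50 × 1.42 × 5 = 3.550 m³/s
w_3 = (13.7 − 8.1)/2 = 2.8 m; q_3 = 0.48 × 1.19 × 2.8 = 1.599 m³/s
w_4 = (14.8 − 12.4)/2 = 1.2 m; q_4 = 0.57 × 1.27 × 1.2 = 0.8687 m³/s
w_5 = (16.2 − 13.7)/2 = 1.25 m; q_5 = 0.41 × 0.81 × 1.25 = 0.4151 m³/s
w_6 = (17.4 − 14.8)/2 = 1.3 m; q_6 = 0.49 × 0.75 × 1.3 = 0.4778 m³/s
w_7 = (19.8 − 16.2)/2 = 1.8 m; q_7 = 0.33 × 0.65 × 1.8 = 0.3861 m³/s
w_8 = (19.8 − 17.4)/2 = 1.2 m; q_8 = 0.31 × 0.35 × 1.2 = 0.1302 m³/s
Q = Σ qᵢ = 7.677 m³/s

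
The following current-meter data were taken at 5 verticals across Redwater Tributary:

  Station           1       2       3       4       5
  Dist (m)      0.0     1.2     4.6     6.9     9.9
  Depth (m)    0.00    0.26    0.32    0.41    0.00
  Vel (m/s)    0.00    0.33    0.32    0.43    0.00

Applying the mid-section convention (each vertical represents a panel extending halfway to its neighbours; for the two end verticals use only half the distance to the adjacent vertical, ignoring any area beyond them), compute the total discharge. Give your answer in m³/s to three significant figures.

0.956 m³/s

w_2 = (4.6 − 0.0)/2 = 2.3 m; q_2 = 0.33 × 0.26 × 2.3 = 0.1973 m³/s
w_3 = (6.9 − 1.2)/2 = 2.85 m; q_3 = 0.32 × 0.32 × 2.85 = 0.2918 m³/s
w_4 = (9.9 − 4.6)/2 = 2.65 m; q_4 = 0.43 × 0.41 × 2.65 = 0.4672 m³/s
Stations 1, 5 contribute zero (depth or velocity is 0).
Q = Σ qᵢ = 0.9564 m³/s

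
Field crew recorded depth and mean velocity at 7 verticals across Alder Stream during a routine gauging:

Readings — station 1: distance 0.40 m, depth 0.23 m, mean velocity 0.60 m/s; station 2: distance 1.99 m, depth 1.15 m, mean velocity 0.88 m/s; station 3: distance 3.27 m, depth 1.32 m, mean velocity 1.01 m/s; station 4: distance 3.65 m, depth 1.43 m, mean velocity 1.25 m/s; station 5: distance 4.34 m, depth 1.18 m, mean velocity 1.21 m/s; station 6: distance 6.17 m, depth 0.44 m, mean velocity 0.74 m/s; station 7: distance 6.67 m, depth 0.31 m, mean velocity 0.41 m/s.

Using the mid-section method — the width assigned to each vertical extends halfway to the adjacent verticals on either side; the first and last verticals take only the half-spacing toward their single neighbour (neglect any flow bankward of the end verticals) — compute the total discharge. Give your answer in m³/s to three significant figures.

w_1 = (1.99 − 0.40)/2 = 0.795 m; q_1 = 0.60 × 0.23 × 0.795 = 0.1097 m³/s
w_2 = (3.27 − 0.40)/2 = 1.435 m; q_2 = 0.88 × 1.15 × 1.435 = 1.452 m³/s
w_3 = (3.65 − 1.99)/2 = 0.83 m; q_3 = 1.01 × 1.32 × 0.83 = 1.107 m³/s
w_4 = (4.34 − 3.27)/2 = 0.535 m; q_4 = 1.25 × 1.43 × 0.535 = 0.9563 m³/s
w_5 = (6.17 − 3.65)/2 = 1.26 m; q_5 = 1.21 × 1.18 × 1.26 = 1.799 m³/s
w_6 = (6.67 − 4.34)/2 = 1.165 m; q_6 = 0.74 × 0.44 × 1.165 = 0.3793 m³/s
w_7 = (6.67 − 6.17)/2 = 0.25 m; q_7 = 0.41 × 0.31 × 0.25 = 0.03178 m³/s
Q = Σ qᵢ = 5.835 m³/s

5.83 m³/s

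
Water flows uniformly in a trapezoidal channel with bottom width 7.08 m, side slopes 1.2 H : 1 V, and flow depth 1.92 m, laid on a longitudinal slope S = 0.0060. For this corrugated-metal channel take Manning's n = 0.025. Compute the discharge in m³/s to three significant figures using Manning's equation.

69.1 m³/s

A = (b + z·y)·y = (7.08 + 1.2×1.92)×1.92 = 18.02 m²
P = b + 2y√(1+z²) = 7.08 + 2×1.92×√(1+1.2²) = 13.08 m
R = A/P = 18.02/13.08 = 1.378 m
Q = (1/n)·A·R^(2/3)·S^(1/2) = (1/0.025) × 18.02 × 1.378^(2/3) × 0.0060^(1/2) = 69.12 m³/s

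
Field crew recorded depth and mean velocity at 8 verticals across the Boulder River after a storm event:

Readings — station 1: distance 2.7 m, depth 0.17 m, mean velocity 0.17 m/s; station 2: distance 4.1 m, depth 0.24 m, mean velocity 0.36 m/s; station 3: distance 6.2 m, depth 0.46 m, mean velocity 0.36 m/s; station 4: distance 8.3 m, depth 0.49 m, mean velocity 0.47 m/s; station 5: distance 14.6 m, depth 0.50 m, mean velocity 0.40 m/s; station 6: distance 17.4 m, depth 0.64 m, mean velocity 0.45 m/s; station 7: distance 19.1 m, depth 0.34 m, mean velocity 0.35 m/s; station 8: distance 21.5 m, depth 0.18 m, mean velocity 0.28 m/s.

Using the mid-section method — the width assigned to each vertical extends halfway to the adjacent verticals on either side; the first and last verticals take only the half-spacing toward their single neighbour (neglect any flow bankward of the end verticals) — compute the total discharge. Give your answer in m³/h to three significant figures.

w_1 = (4.1 − 2.7)/2 = 0.7 m; q_1 = 0.17 × 0.17 × 0.7 = 0.02023 m³/s
w_2 = (6.2 − 2.7)/2 = 1.75 m; q_2 = 0.36 × 0.24 × 1.75 = 0.1512 m³/s
w_3 = (8.3 − 4.1)/2 = 2.1 m; q_3 = 0.36 × 0.46 × 2.1 = 0.3478 m³/s
w_4 = (14.6 − 6.2)/2 = 4.2 m; q_4 = 0.47 × 0.49 × 4.2 = 0.9673 m³/s
w_5 = (17.4 − 8.3)/2 = 4.55 m; q_5 = 0.40 × 0.50 × 4.55 = 0.9100 m³/s
w_6 = (19.1 − 14.6)/2 = 2.25 m; q_6 = 0.45 × 0.64 × 2.25 = 0.6480 m³/s
w_7 = (21.5 − 17.4)/2 = 2.05 m; q_7 = 0.35 × 0.34 × 2.05 = 0.2440 m³/s
w_8 = (21.5 − 19.1)/2 = 1.2 m; q_8 = 0.28 × 0.18 × 1.2 = 0.06048 m³/s
Q = Σ qᵢ = 3.349 m³/s
= 3.349 × 3600 = 12060 m³/h

12100 m³/h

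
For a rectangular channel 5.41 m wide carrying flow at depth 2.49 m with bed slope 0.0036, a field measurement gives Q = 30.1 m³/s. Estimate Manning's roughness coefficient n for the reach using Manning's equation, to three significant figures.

0.0319

A = b·y = 5.41 × 2.49 = 13.47 m²
P = b + 2y = 5.41 + 2×2.49 = 10.39 m
R = A/P = 13.47/10.39 = 1.297 m
n = (1/Q)·A·R^(2/3)·S^(1/2) = (1/30.1) × 13.47 × 1.189 × 0.06000 = 0.03193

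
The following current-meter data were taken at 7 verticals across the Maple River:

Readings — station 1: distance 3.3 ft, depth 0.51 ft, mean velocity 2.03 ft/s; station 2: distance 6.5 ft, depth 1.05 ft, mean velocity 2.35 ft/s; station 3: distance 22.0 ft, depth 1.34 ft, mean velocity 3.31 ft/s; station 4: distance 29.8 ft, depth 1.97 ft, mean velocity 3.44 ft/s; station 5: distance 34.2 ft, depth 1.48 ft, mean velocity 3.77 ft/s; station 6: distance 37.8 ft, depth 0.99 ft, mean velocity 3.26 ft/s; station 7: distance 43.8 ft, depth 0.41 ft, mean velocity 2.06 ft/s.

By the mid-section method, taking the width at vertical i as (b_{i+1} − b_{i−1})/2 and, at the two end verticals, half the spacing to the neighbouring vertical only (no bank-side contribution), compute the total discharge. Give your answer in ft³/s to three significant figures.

w_1 = (6.5 − 3.3)/2 = 1.6 ft; q_1 = 2.03 × 0.51 × 1.6 = 1.656 ft³/s
w_2 = (22.0 − 3.3)/2 = 9.35 ft; q_2 = 2.35 × 1.05 × 9.35 = 23.07 ft³/s
w_3 = (29.8 − 6.5)/2 = 11.65 ft; q_3 = 3.31 × 1.34 × 11.65 = 51.67 ft³/s
w_4 = (34.2 − 22.0)/2 = 6.1 ft; q_4 = 3.44 × 1.97 × 6.1 = 41.34 ft³/s
w_5 = (37.8 − 29.8)/2 = 4 ft; q_5 = 3.77 × 1.48 × 4 = 22.32 ft³/s
w_6 = (43.8 − 34.2)/2 = 4.8 ft; q_6 = 3.26 × 0.99 × 4.8 = 15.49 ft³/s
w_7 = (43.8 − 37.8)/2 = 3 ft; q_7 = 2.06 × 0.41 × 3 = 2.534 ft³/s
Q = Σ qᵢ = 158.1 ft³/s

158 ft³/s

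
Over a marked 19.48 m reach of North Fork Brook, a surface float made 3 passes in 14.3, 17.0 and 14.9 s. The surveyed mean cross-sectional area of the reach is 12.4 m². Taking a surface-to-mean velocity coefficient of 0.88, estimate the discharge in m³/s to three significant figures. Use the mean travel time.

13.8 m³/s

t̄ = (14.3 + 17.0 + 14.9) / 3 = 15.4 s
v_surface = L / t̄ = 19.48 / 15.4 = 1.265 m/s
v_mean = 0.88 × 1.265 = 1.113 m/s
Q = A × v_mean = 12.4 × 1.113 = 13.80 m³/s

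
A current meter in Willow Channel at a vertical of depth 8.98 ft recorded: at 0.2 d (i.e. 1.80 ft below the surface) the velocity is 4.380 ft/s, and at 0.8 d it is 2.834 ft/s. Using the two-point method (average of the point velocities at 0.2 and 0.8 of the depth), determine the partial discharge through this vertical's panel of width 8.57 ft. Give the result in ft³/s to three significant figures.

v̄ = (4.380 + 2.834) / 2 = 3.607 ft/s
q = v̄ × d × w = 3.607 × 8.98 × 8.57 = 277.6 ft³/s

278 ft³/s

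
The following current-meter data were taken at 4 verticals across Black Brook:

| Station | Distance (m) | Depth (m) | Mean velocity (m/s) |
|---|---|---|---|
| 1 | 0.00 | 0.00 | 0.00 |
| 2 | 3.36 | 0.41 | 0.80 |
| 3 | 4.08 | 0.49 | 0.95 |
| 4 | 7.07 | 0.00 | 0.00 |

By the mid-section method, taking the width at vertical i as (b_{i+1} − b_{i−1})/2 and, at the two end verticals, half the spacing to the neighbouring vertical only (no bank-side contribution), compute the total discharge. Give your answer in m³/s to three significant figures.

1.53 m³/s

w_2 = (4.08 − 0.00)/2 = 2.04 m; q_2 = 0.80 × 0.41 × 2.04 = 0.6691 m³/s
w_3 = (7.07 − 3.36)/2 = 1.855 m; q_3 = 0.95 × 0.49 × 1.855 = 0.8635 m³/s
Stations 1, 4 contribute zero (depth or velocity is 0).
Q = Σ qᵢ = 1.533 m³/s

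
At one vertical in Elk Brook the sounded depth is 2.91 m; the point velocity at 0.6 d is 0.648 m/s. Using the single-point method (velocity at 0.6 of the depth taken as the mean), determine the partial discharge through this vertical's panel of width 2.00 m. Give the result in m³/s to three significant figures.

v̄ = v₀.₆ = 0.648 m/s
q = v̄ × d × w = 0.6480 × 2.91 × 2.00 = 3.771 m³/s

3.77 m³/s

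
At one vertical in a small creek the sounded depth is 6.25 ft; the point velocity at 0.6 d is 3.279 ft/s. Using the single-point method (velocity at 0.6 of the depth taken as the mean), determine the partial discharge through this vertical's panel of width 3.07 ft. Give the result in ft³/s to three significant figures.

v̄ = v₀.₆ = 3.279 ft/s
q = v̄ × d × w = 3.279 × 6.25 × 3.07 = 62.92 ft³/s

62.9 ft³/s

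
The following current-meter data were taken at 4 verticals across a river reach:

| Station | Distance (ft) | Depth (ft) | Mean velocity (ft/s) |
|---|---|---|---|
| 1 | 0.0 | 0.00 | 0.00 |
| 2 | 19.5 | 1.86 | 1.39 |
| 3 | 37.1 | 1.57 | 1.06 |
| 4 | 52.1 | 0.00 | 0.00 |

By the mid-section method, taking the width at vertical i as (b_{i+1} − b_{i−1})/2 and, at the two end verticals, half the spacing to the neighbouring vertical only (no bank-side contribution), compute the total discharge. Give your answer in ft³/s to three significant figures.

w_2 = (37.1 − 0.0)/2 = 18.55 ft; q_2 = 1.39 × 1.86 × 18.55 = 47.96 ft³/s
w_3 = (52.1 − 19.5)/2 = 16.3 ft; q_3 = 1.06 × 1.57 × 16.3 = 27.13 ft³/s
Stations 1, 4 contribute zero (depth or velocity is 0).
Q = Σ qᵢ = 75.09 ft³/s

75.1 ft³/s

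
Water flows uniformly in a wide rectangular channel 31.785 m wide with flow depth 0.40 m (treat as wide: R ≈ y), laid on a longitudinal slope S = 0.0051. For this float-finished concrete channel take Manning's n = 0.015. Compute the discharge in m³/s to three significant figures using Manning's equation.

A = b·y = 31.785 × 0.40 = 12.71 m²
Wide channel: R ≈ y = 0.40 m
Q = (1/n)·A·R^(2/3)·S^(1/2) = (1/0.015) × 12.71 × 0.4000^(2/3) × 0.0051^(1/2) = 32.86 m³/s

32.9 m³/s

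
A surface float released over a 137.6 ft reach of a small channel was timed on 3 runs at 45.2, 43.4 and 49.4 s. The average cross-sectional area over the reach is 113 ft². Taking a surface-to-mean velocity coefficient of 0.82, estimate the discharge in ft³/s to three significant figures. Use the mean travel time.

277 ft³/s

t̄ = (45.2 + 43.4 + 49.4) / 3 = 46 s
v_surface = L / t̄ = 137.6 / 46 = 2.991 ft/s
v_mean = 0.82 × 2.991 = 2.453 ft/s
Q = A × v_mean = 113 × 2.453 = 277.2 ft³/s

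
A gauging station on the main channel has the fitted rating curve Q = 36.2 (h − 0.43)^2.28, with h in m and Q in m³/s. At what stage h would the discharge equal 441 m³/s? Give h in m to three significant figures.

3.42 m

h − h₀ = (Q/C)^(1/b) = (441/36.2)^(1/2.28) = 2.994 m
h = 0.43 + 2.994 = 3.424 m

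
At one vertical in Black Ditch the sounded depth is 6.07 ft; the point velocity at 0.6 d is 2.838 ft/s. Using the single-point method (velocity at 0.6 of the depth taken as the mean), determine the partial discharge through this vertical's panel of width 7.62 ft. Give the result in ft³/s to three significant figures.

v̄ = v₀.₆ = 2.838 ft/s
q = v̄ × d × w = 2.838 × 6.07 × 7.62 = 131.3 ft³/s

131 ft³/s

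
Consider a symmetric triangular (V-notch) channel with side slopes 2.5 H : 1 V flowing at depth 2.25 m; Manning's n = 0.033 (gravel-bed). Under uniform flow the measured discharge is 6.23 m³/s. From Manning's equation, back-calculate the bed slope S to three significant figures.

0.000249

A = z·y² = 2.5×2.25² = 12.66 m²
P = 2y√(1+z²) = 2×2.25×√(1+2.5²) = 12.12 m
R = A/P = 12.66/12.12 = 1.045 m
S = (Q·n / (1·A·R^(2/3)))² = (6.23×0.033 / (1×12.66×1.029))² = 0.0002490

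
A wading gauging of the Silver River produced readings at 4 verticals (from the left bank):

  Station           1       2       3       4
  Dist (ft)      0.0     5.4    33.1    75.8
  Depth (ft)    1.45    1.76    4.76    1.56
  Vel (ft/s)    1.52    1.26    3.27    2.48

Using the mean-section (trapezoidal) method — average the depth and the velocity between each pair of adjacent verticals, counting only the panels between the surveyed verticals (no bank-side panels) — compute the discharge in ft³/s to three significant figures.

Panel 1-2: Δb = 5.4 ft, d̄ = (1.45+1.76)/2 = 1.605, v̄ = (1.52+1.26)/2 = 1.39 → q = 5.4×1.605×1.39 = 12.05 ft³/s
Panel 2-3: Δb = 27.7 ft, d̄ = (1.76+4.76)/2 = 3.26, v̄ = (1.26+3.27)/2 = 2.265 → q = 27.7×3.26×2.265 = 204.5 ft³/s
Panel 3-4: Δb = 42.7 ft, d̄ = (4.76+1.56)/2 = 3.16, v̄ = (3.27+2.48)/2 = 2.875 → q = 42.7×3.16×2.875 = 387.9 ft³/s
Q = Σ q = 604.5 ft³/s

605 ft³/s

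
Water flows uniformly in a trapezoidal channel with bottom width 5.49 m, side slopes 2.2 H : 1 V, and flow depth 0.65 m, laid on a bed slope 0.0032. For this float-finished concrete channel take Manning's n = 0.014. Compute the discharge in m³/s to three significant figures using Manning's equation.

A = (b + z·y)·y = (5.49 + 2.2×0.65)×0.65 = 4.498 m²
P = b + 2y√(1+z²) = 5.49 + 2×0.65×√(1+2.2²) = 8.632 m
R = A/P = 4.498/8.632 = 0.5211 m
Q = (1/n)·A·R^(2/3)·S^(1/2) = (1/0.014) × 4.498 × 0.5211^(2/3) × 0.0032^(1/2) = 11.77 m³/s

11.8 m³/s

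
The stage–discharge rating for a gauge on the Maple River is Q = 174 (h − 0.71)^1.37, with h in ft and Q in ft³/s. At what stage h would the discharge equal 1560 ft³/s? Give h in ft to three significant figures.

h − h₀ = (Q/C)^(1/b) = (1560/174)^(1/1.37) = 4.958 ft
h = 0.71 + 4.958 = 5.668 ft

5.67 ft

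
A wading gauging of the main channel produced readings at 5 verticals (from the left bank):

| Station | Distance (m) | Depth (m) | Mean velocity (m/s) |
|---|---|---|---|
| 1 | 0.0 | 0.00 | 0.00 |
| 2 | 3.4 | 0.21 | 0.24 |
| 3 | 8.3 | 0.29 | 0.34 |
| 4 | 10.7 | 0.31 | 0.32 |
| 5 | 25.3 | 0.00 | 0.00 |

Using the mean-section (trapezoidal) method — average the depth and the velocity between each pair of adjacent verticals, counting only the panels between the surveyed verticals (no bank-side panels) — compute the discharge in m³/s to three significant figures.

0.998 m³/s

Panel 1-2: Δb = 3.4 m, d̄ = (0.00+0.21)/2 = 0.105, v̄ = (0.00+0.24)/2 = 0.12 → q = 3.4×0.105×0.12 = 0.04284 m³/s
Panel 2-3: Δb = 4.9 m, d̄ = (0.21+0.29)/2 = 0.25, v̄ = (0.24+0.34)/2 = 0.29 → q = 4.9×0.25×0.29 = 0.3553 m³/s
Panel 3-4: Δb = 2.4 m, d̄ = (0.29+0.31)/2 = 0.3, v̄ = (0.34+0.32)/2 = 0.33 → q = 2.4×0.3×0.33 = 0.2376 m³/s
Panel 4-5: Δb = 14.6 m, d̄ = (0.31+0.00)/2 = 0.155, v̄ = (0.32+0.00)/2 = 0.16 → q = 14.6×0.155×0.16 = 0.3621 m³/s
Q = Σ q = 0.9978 m³/s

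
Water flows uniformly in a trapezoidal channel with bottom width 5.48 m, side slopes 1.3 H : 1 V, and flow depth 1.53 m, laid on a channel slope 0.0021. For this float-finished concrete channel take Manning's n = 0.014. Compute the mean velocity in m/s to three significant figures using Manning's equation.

3.46 m/s

A = (b + z·y)·y = (5.48 + 1.3×1.53)×1.53 = 11.43 m²
P = b + 2y√(1+z²) = 5.48 + 2×1.53×√(1+1.3²) = 10.50 m
R = A/P = 11.43/10.50 = 1.088 m
Q = (1/n)·A·R^(2/3)·S^(1/2) = (1/0.014) × 11.43 × 1.088^(2/3) × 0.0021^(1/2) = 39.58 m³/s
V = Q/A = 39.58/11.43 = 3.464 m/s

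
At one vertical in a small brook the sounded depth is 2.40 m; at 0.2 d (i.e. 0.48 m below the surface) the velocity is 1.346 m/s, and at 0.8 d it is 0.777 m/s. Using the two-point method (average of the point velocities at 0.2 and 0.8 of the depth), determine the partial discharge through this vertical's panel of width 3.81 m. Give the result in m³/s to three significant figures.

v̄ = (1.346 + 0.777) / 2 = 1.062 m/s
q = v̄ × d × w = 1.062 × 2.40 × 3.81 = 9.706 m³/s

9.71 m³/s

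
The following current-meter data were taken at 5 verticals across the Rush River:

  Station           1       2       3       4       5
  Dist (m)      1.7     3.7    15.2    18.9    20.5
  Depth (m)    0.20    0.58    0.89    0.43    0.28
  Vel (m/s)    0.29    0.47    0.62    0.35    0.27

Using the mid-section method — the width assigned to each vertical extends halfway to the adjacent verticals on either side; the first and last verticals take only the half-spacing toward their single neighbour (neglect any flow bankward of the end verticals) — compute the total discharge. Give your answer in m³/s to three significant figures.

6.55 m³/s

w_1 = (3.7 − 1.7)/2 = 1 m; q_1 = 0.29 × 0.20 × 1 = 0.05800 m³/s
w_2 = (15.2 − 1.7)/2 = 6.75 m; q_2 = 0.47 × 0.58 × 6.75 = 1.840 m³/s
w_3 = (18.9 − 3.7)/2 = 7.6 m; q_3 = 0.62 × 0.89 × 7.6 = 4.194 m³/s
w_4 = (20.5 − 15.2)/2 = 2.65 m; q_4 = 0.35 × 0.43 × 2.65 = 0.3988 m³/s
w_5 = (20.5 − 18.9)/2 = 0.8 m; q_5 = 0.27 × 0.28 × 0.8 = 0.06048 m³/s
Q = Σ qᵢ = 6.551 m³/s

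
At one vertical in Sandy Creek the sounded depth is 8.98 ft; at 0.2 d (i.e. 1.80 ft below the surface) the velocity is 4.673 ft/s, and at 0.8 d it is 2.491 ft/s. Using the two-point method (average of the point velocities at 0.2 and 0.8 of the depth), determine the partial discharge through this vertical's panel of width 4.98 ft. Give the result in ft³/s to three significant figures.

v̄ = (4.673 + 2.491) / 2 = 3.582 ft/s
q = v̄ × d × w = 3.582 × 8.98 × 4.98 = 160.2 ft³/s

160 ft³/s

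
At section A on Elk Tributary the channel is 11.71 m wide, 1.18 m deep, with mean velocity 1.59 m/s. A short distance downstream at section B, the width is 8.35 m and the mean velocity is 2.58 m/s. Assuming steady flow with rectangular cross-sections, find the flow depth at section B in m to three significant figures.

Q = A₁V₁ = (11.71×1.18) × 1.59 = 21.97 m³/s
d₂ = Q/(b₂ V₂) = 21.97/(8.35×2.58) = 1.020 m

1.02 m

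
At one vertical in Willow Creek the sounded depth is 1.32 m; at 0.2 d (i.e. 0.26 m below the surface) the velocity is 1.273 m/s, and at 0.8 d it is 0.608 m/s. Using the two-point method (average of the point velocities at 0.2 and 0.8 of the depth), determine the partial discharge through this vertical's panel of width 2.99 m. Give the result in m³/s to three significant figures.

v̄ = (1.273 + 0.608) / 2 = 0.9405 m/s
q = v̄ × d × w = 0.9405 × 1.32 × 2.99 = 3.712 m³/s

3.71 m³/s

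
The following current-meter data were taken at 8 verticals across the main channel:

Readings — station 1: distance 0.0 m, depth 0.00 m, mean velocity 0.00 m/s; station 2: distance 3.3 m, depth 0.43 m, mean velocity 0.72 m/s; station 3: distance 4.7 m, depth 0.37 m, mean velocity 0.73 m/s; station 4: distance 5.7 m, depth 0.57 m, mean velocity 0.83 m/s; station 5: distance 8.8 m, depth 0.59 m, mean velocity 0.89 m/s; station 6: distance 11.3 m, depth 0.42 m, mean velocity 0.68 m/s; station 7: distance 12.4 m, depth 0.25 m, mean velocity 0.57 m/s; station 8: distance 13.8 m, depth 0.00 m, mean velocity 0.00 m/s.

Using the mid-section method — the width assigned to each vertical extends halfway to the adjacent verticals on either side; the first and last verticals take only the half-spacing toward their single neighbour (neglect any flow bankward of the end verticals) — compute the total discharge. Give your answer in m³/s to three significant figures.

w_2 = (4.7 − 0.0)/2 = 2.35 m; q_2 = 0.72 × 0.43 × 2.35 = 0.7276 m³/s
w_3 = (5.7 − 3.3)/2 = 1.2 m; q_3 = 0.73 × 0.37 × 1.2 = 0.3241 m³/s
w_4 = (8.8 − 4.7)/2 = 2.05 m; q_4 = 0.83 × 0.57 × 2.05 = 0.9699 m³/s
w_5 = (11.3 − 5.7)/2 = 2.8 m; q_5 = 0.89 × 0.59 × 2.8 = 1.470 m³/s
w_6 = (12.4 − 8.8)/2 = 1.8 m; q_6 = 0.68 × 0.42 × 1.8 = 0.5141 m³/s
w_7 = (13.8 − 11.3)/2 = 1.25 m; q_7 = 0.57 × 0.25 × 1.25 = 0.1781 m³/s
Stations 1, 8 contribute zero (depth or velocity is 0).
Q = Σ qᵢ = 4.184 m³/s

4.18 m³/s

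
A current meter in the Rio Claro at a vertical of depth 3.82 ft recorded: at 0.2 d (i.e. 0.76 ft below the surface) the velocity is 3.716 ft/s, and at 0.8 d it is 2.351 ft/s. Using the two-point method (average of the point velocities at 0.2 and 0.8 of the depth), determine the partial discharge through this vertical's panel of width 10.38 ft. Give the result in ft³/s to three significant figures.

120 ft³/s

v̄ = (3.716 + 2.351) / 2 = 3.034 ft/s
q = v̄ × d × w = 3.034 × 3.82 × 10.38 = 120.3 ft³/s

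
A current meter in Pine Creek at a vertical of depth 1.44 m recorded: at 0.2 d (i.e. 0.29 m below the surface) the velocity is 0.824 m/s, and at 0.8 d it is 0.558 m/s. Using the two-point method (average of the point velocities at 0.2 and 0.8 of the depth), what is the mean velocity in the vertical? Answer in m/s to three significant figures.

0.691 m/s

v̄ = (0.824 + 0.558) / 2 = 0.6910 m/s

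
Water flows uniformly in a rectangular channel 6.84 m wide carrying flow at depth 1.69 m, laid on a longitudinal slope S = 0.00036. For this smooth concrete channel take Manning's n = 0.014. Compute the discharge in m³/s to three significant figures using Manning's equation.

17.0 m³/s

A = b·y = 6.84 × 1.69 = 11.56 m²
P = b + 2y = 6.84 + 2×1.69 = 10.22 m
R = A/P = 11.56/10.22 = 1.131 m
Q = (1/n)·A·R^(2/3)·S^(1/2) = (1/0.014) × 11.56 × 1.131^(2/3) × 0.00036^(1/2) = 17.01 m³/s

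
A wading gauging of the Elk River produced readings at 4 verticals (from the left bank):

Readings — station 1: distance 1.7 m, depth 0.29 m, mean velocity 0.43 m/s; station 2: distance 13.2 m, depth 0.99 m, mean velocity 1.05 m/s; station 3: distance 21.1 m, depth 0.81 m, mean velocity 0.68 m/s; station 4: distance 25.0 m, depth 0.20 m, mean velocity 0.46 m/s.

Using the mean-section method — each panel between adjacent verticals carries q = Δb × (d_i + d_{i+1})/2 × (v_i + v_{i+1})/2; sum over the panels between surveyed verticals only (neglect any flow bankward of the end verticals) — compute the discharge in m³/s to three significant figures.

Panel 1-2: Δb = 11.5 m, d̄ = (0.29+0.99)/2 = 0.64, v̄ = (0.43+1.05)/2 = 0.74 → q = 11.5×0.64×0.74 = 5.446 m³/s
Panel 2-3: Δb = 7.9 m, d̄ = (0.99+0.81)/2 = 0.9, v̄ = (1.05+0.68)/2 = 0.865 → q = 7.9×0.9×0.865 = 6.150 m³/s
Panel 3-4: Δb = 3.9 m, d̄ = (0.81+0.20)/2 = 0.505, v̄ = (0.68+0.46)/2 = 0.57 → q = 3.9×0.505×0.57 = 1.123 m³/s
Q = Σ q = 12.72 m³/s

12.7 m³/s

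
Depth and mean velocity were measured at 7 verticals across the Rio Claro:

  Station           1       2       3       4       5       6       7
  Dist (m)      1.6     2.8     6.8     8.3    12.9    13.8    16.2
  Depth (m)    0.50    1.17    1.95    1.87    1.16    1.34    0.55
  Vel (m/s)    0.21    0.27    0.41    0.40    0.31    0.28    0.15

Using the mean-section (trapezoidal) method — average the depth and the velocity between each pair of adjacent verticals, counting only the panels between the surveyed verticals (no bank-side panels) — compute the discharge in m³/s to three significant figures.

Panel 1-2: Δb = 1.2 m, d̄ = (0.50+1.17)/2 = 0.835, v̄ = (0.21+0.27)/2 = 0.24 → q = 1.2×0.835×0.24 = 0.2405 m³/s
Panel 2-3: Δb = 4 m, d̄ = (1.17+1.95)/2 = 1.56, v̄ = (0.27+0.41)/2 = 0.34 → q = 4×1.56×0.34 = 2.122 m³/s
Panel 3-4: Δb = 1.5 m, d̄ = (1.95+1.87)/2 = 1.91, v̄ = (0.41+0.40)/2 = 0.405 → q = 1.5×1.91×0.405 = 1.160 m³/s
Panel 4-5: Δb = 4.6 m, d̄ = (1.87+1.16)/2 = 1.515, v̄ = (0.40+0.31)/2 = 0.355 → q = 4.6×1.515×0.355 = 2.474 m³/s
Panel 5-6: Δb = 0.9 m, d̄ = (1.16+1.34)/2 = 1.25, v̄ = (0.31+0.28)/2 = 0.295 → q = 0.9×1.25×0.295 = 0.3319 m³/s
Panel 6-7: Δb = 2.4 m, d̄ = (1.34+0.55)/2 = 0.945, v̄ = (0.28+0.15)/2 = 0.215 → q = 2.4×0.945×0.215 = 0.4876 m³/s
Q = Σ q = 6.816 m³/s

6.82 m³/s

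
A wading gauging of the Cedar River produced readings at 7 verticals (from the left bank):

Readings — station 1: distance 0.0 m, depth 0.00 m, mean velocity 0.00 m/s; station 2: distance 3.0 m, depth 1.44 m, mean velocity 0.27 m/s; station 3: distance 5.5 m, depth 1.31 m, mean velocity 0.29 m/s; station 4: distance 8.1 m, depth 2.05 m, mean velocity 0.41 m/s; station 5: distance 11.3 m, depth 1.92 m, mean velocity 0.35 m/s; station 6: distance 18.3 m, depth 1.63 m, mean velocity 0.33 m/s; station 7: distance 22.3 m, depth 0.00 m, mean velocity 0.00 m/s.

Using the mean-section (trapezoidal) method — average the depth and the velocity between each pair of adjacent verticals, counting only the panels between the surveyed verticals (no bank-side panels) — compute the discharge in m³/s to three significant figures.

Panel 1-2: Δb = 3 m, d̄ = (0.00+1.44)/2 = 0.72, v̄ = (0.00+0.27)/2 = 0.135 → q = 3×0.72×0.135 = 0.2916 m³/s
Panel 2-3: Δb = 2.5 m, d̄ = (1.44+1.31)/2 = 1.375, v̄ = (0.27+0.29)/2 = 0.28 → q = 2.5×1.375×0.28 = 0.9625 m³/s
Panel 3-4: Δb = 2.6 m, d̄ = (1.31+2.05)/2 = 1.68, v̄ = (0.29+0.41)/2 = 0.35 → q = 2.6×1.68×0.35 = 1.529 m³/s
Panel 4-5: Δb = 3.2 m, d̄ = (2.05+1.92)/2 = 1.985, v̄ = (0.41+0.35)/2 = 0.38 → q = 3.2×1.985×0.38 = 2.414 m³/s
Panel 5-6: Δb = 7 m, d̄ = (1.92+1.63)/2 = 1.775, v̄ = (0.35+0.33)/2 = 0.34 → q = 7×1.775×0.34 = 4.225 m³/s
Panel 6-7: Δb = 4 m, d̄ = (1.63+0.00)/2 = 0.815, v̄ = (0.33+0.00)/2 = 0.165 → q = 4×0.815×0.165 = 0.5379 m³/s
Q = Σ q = 9.959 m³/s

9.96 m³/s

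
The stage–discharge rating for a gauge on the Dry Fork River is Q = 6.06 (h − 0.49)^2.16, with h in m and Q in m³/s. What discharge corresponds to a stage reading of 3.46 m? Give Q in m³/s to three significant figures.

63.6 m³/s

Q = 6.06 × (3.46 − 0.49)^2.16 = 6.06 × 2.97^2.16 = 63.62 m³/s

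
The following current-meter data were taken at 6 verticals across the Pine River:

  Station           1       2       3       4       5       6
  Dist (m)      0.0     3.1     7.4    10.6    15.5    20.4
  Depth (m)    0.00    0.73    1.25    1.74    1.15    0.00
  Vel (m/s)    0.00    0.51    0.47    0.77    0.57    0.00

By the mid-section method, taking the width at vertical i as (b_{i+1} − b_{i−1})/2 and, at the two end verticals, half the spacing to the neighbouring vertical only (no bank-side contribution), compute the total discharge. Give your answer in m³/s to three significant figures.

w_2 = (7.4 − 0.0)/2 = 3.7 m; q_2 = 0.51 × 0.73 × 3.7 = 1.378 m³/s
w_3 = (10.6 − 3.1)/2 = 3.75 m; q_3 = 0.47 × 1.25 × 3.75 = 2.203 m³/s
w_4 = (15.5 − 7.4)/2 = 4.05 m; q_4 = 0.77 × 1.74 × 4.05 = 5.426 m³/s
w_5 = (20.4 − 10.6)/2 = 4.9 m; q_5 = 0.57 × 1.15 × 4.9 = 3.212 m³/s
Stations 1, 6 contribute zero (depth or velocity is 0).
Q = Σ qᵢ = 12.22 m³/s

12.2 m³/s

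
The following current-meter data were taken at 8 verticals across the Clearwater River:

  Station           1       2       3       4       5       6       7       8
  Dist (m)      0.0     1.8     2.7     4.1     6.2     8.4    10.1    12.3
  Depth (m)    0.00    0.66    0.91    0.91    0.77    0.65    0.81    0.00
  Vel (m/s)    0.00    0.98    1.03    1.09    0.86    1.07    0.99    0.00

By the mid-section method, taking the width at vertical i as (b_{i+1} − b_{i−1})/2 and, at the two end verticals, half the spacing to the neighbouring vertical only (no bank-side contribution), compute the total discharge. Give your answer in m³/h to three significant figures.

28900 m³/h

w_2 = (2.7 − 0.0)/2 = 1.35 m; q_2 = 0.98 × 0.66 × 1.35 = 0.8732 m³/s
w_3 = (4.1 − 1.8)/2 = 1.15 m; q_3 = 1.03 × 0.91 × 1.15 = 1.078 m³/s
w_4 = (6.2 − 2.7)/2 = 1.75 m; q_4 = 1.09 × 0.91 × 1.75 = 1.736 m³/s
w_5 = (8.4 − 4.1)/2 = 2.15 m; q_5 = 0.86 × 0.77 × 2.15 = 1.424 m³/s
w_6 = (10.1 − 6.2)/2 = 1.95 m; q_6 = 1.07 × 0.65 × 1.95 = 1.356 m³/s
w_7 = (12.3 − 8.4)/2 = 1.95 m; q_7 = 0.99 × 0.81 × 1.95 = 1.564 m³/s
Stations 1, 8 contribute zero (depth or velocity is 0).
Q = Σ qᵢ = 8.031 m³/s
= 8.031 × 3600 = 28910 m³/h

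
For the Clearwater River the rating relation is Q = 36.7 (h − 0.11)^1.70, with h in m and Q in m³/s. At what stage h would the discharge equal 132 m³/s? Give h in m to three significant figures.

h − h₀ = (Q/C)^(1/b) = (132/36.7)^(1/1.70) = 2.123 m
h = 0.11 + 2.123 = 2.233 m

2.23 m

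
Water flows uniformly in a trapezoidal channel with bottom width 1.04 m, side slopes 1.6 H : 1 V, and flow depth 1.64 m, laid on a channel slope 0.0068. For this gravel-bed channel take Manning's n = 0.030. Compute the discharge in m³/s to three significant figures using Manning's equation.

14.6 m³/s

A = (b + z·y)·y = (1.04 + 1.6×1.64)×1.64 = 6.009 m²
P = b + 2y√(1+z²) = 1.04 + 2×1.64×√(1+1.6²) = 7.229 m
R = A/P = 6.009/7.229 = 0.8313 m
Q = (1/n)·A·R^(2/3)·S^(1/2) = (1/0.030) × 6.009 × 0.8313^(2/3) × 0.0068^(1/2) = 14.60 m³/s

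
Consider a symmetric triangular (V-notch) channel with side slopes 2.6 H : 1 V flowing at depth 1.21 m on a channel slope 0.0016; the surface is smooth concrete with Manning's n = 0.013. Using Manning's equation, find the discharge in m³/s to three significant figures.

8.00 m³/s

A = z·y² = 2.6×1.21² = 3.807 m²
P = 2y√(1+z²) = 2×1.21×√(1+2.6²) = 6.741 m
R = A/P = 3.807/6.741 = 0.5647 m
Q = (1/n)·A·R^(2/3)·S^(1/2) = (1/0.013) × 3.807 × 0.5647^(2/3) × 0.0016^(1/2) = 8.002 m³/s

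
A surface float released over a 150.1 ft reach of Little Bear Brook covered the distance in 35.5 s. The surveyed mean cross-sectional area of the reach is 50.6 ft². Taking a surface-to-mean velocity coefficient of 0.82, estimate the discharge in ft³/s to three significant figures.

v_surface = L / t̄ = 150.1 / 35.5 = 4.228 ft/s
v_mean = 0.82 × 4.228 = 3.467 ft/s
Q = A × v_mean = 50.6 × 3.467 = 175.4 ft³/s

175 ft³/s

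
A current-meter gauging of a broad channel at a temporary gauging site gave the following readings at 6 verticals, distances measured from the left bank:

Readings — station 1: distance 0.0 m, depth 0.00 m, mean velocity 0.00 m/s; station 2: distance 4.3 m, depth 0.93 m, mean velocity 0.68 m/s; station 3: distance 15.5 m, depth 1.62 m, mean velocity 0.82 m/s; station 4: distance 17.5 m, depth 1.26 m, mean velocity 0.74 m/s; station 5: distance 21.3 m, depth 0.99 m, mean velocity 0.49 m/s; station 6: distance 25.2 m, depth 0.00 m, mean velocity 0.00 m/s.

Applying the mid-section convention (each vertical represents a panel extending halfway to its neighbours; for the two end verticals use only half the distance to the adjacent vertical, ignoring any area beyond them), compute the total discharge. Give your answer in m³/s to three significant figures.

w_2 = (15.5 − 0.0)/2 = 7.75 m; q_2 = 0.68 × 0.93 × 7.75 = 4.901 m³/s
w_3 = (17.5 − 4.3)/2 = 6.6 m; q_3 = 0.82 × 1.62 × 6.6 = 8.767 m³/s
w_4 = (21.3 − 15.5)/2 = 2.9 m; q_4 = 0.74 × 1.26 × 2.9 = 2.704 m³/s
w_5 = (25.2 − 17.5)/2 = 3.85 m; q_5 = 0.49 × 0.99 × 3.85 = 1.868 m³/s
Stations 1, 6 contribute zero (depth or velocity is 0).
Q = Σ qᵢ = 18.24 m³/s

18.2 m³/s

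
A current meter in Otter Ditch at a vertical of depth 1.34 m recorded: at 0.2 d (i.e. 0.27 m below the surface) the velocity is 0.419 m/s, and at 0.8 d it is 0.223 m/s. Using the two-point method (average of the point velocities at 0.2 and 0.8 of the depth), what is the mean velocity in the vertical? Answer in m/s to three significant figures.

0.321 m/s

v̄ = (0.419 + 0.223) / 2 = 0.3210 m/s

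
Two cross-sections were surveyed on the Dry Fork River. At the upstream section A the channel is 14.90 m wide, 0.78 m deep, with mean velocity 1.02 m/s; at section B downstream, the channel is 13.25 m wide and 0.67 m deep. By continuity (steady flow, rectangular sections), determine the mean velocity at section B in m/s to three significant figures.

Q = A₁V₁ = (14.90×0.78) × 1.02 = 11.85 m³/s
A₂ = 13.25 × 0.67 = 8.878 m²
V₂ = Q/A₂ = 11.85/8.878 = 1.335 m/s

1.34 m/s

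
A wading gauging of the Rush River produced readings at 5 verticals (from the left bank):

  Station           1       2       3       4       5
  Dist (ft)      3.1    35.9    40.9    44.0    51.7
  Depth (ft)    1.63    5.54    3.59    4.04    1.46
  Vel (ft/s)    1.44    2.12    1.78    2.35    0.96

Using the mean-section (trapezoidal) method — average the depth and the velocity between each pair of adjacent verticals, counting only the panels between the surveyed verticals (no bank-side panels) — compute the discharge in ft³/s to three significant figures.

313 ft³/s

Panel 1-2: Δb = 32.8 ft, d̄ = (1.63+5.54)/2 = 3.585, v̄ = (1.44+2.12)/2 = 1.78 → q = 32.8×3.585×1.78 = 209.3 ft³/s
Panel 2-3: Δb = 5 ft, d̄ = (5.54+3.59)/2 = 4.565, v̄ = (2.12+1.78)/2 = 1.95 → q = 5×4.565×1.95 = 44.51 ft³/s
Panel 3-4: Δb = 3.1 ft, d̄ = (3.59+4.04)/2 = 3.815, v̄ = (1.78+2.35)/2 = 2.065 → q = 3.1×3.815×2.065 = 24.42 ft³/s
Panel 4-5: Δb = 7.7 ft, d̄ = (4.04+1.46)/2 = 2.75, v̄ = (2.35+0.96)/2 = 1.655 → q = 7.7×2.75×1.655 = 35.04 ft³/s
Q = Σ q = 313.3 ft³/s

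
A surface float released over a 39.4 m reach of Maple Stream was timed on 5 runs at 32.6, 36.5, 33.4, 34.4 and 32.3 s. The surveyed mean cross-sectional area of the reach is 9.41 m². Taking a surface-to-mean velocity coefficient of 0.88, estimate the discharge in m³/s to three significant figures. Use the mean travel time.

9.64 m³/s

t̄ = (32.6 + 36.5 + 33.4 + 34.4 + 32.3) / 5 = 33.84 s
v_surface = L / t̄ = 39.4 / 33.84 = 1.164 m/s
v_mean = 0.88 × 1.164 = 1.025 m/s
Q = A × v_mean = 9.41 × 1.025 = 9.641 m³/s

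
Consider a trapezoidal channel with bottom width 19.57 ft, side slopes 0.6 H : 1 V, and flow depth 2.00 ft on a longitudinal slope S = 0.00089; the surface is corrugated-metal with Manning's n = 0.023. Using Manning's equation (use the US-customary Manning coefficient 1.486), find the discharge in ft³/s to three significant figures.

115 ft³/s

A = (b + z·y)·y = (19.57 + 0.6×2.00)×2.00 = 41.54 ft²
P = b + 2y√(1+z²) = 19.57 + 2×2.00×√(1+0.6²) = 24.23 ft
R = A/P = 41.54/24.23 = 1.714 ft
Q = (1.486/n)·A·R^(2/3)·S^(1/2) = (1.486/0.023) × 41.54 × 1.714^(2/3) × 0.00089^(1/2) = 114.7 ft³/s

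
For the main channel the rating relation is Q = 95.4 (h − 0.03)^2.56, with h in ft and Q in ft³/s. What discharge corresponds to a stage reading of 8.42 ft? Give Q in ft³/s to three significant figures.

Q = 95.4 × (8.42 − 0.03)^2.56 = 95.4 × 8.39^2.56 = 22100 ft³/s

22100 ft³/s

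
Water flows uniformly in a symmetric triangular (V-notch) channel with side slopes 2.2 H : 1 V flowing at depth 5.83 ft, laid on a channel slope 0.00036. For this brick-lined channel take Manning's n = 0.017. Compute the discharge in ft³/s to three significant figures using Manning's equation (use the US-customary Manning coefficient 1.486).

238 ft³/s

A = z·y² = 2.2×5.83² = 74.78 ft²
P = 2y√(1+z²) = 2×5.83×√(1+2.2²) = 28.18 ft
R = A/P = 74.78/28.18 = 2.654 ft
Q = (1.486/n)·A·R^(2/3)·S^(1/2) = (1.486/0.017) × 74.78 × 2.654^(2/3) × 0.00036^(1/2) = 237.7 ft³/s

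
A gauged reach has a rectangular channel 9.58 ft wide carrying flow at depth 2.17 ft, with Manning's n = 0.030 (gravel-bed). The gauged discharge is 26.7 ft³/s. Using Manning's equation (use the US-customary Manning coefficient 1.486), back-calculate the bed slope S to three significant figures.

A = b·y = 9.58 × 2.17 = 20.79 ft²
P = b + 2y = 9.58 + 2×2.17 = 13.92 ft
R = A/P = 20.79/13.92 = 1.493 ft
S = (Q·n / (1.486·A·R^(2/3)))² = (26.7×0.030 / (1.486×20.79×1.307))² = 0.0003938

0.000394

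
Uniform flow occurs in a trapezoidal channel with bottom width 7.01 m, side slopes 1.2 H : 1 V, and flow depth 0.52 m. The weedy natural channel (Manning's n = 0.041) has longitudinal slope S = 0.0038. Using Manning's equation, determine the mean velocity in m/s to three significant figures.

A = (b + z·y)·y = (7.01 + 1.2×0.52)×0.52 = 3.970 m²
P = b + 2y√(1+z²) = 7.01 + 2×0.52×√(1+1.2²) = 8.635 m
R = A/P = 3.970/8.635 = 0.4597 m
Q = (1/n)·A·R^(2/3)·S^(1/2) = (1/0.041) × 3.970 × 0.4597^(2/3) × 0.0038^(1/2) = 3.555 m³/s
V = Q/A = 3.555/3.970 = 0.8956 m/s

0.896 m/s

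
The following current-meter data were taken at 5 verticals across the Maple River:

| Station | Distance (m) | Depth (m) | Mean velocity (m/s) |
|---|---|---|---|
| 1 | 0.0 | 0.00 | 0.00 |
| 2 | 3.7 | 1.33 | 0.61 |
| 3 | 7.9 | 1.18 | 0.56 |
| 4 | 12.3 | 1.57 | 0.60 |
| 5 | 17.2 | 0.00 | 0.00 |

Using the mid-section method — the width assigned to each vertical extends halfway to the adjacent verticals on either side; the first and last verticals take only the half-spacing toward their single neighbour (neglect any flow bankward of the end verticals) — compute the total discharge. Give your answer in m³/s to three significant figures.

w_2 = (7.9 − 0.0)/2 = 3.95 m; q_2 = 0.61 × 1.33 × 3.95 = 3.205 m³/s
w_3 = (12.3 − 3.7)/2 = 4.3 m; q_3 = 0.56 × 1.18 × 4.3 = 2.841 m³/s
w_4 = (17.2 − 7.9)/2 = 4.65 m; q_4 = 0.60 × 1.57 × 4.65 = 4.380 m³/s
Stations 1, 5 contribute zero (depth or velocity is 0).
Q = Σ qᵢ = 10.43 m³/s

10.4 m³/s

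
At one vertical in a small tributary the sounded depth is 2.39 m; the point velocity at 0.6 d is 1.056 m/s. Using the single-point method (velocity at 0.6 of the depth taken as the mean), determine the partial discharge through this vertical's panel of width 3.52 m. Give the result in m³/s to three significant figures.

8.88 m³/s

v̄ = v₀.₆ = 1.056 m/s
q = v̄ × d × w = 1.056 × 2.39 × 3.52 = 8.884 m³/s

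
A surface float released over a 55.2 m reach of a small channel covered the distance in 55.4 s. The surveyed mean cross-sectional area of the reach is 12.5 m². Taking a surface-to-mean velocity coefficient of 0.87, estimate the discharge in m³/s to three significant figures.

v_surface = L / t̄ = 55.2 / 55.4 = 0.9964 m/s
v_mean = 0.87 × 0.9964 = 0.8669 m/s
Q = A × v_mean = 12.5 × 0.8669 = 10.84 m³/s

10.8 m³/s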